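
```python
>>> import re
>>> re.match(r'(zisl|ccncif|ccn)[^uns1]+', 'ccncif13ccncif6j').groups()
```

('ccn',)

The match spans [0:6] → 'ccncif'.
Captured: group 1 = 'ccn'.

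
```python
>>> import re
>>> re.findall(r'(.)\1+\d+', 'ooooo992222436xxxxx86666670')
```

['o', 'x']

After group 1 captures some text, `\1` only succeeds where that same text appears again.
Because there's exactly one group, `findall` drops the full match and keeps group 1 from each hit.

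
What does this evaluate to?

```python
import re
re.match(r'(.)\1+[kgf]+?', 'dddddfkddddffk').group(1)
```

'd'

The match spans [0:6] → 'dddddf'.
Captured: group 1 = 'd'.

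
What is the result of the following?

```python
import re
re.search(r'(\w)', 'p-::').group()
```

This matches a word character (captured).
`re.search` tries every starting position until one works.
The match spans [0:1] → 'p'.
Captured: group 1 = 'p'.

'p'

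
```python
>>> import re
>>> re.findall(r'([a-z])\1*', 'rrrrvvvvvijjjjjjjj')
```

A backreference is literal: `\1` must see the identical characters the first group matched.
Scanning left to right: at [0:4] match 'rrrr', group 1 = 'r'; at [4:9] match 'vvvvv', group 1 = 'v'; at [9:10] match 'i', group 1 = 'i'; at [10:18] match 'jjjjjjjj', group 1 = 'j'.
`findall` collects group 1 from each match (4 total).

['r', 'v', 'i', 'j']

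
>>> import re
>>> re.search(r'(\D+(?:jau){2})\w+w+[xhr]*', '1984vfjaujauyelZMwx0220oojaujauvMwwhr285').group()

Pattern: one or more of a non-digit, then the literal 'jau' repeated 2 times (captured); then one or more of a word character, then one or more of a literal 'w', then zero or more of one of [xhr].
The match spans [4:37] → 'vfjaujauyelZMwx0220oojaujauvMwwhr'.

'vfjaujauyelZMwx0220oojaujauvMwwhr'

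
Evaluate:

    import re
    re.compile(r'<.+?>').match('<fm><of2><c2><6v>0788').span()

(0, 4)

With `match`, the pattern is implicitly anchored at the beginning.
The match spans [0:4] → '<fm>'.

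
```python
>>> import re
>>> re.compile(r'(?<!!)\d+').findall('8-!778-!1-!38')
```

['8', '78', '8']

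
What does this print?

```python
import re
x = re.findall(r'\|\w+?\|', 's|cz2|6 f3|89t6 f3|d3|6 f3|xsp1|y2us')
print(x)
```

['|cz2|', '|d3|', '|xsp1|']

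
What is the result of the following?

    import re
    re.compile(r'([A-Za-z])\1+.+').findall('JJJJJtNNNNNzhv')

A backreference is literal: `\1` must see the identical characters the first group matched.
Walking the string: at [0:14] match 'JJJJJtNNNNNzhv', group 1 = 'J'.
Because there's exactly one group, `findall` drops the full match and keeps group 1 from the one hit.

['J']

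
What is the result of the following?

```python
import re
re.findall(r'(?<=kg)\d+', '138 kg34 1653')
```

['34']

Because the assertion is zero-width, the text it checks is not consumed and won't appear in the result.
Matches: at [6:8] → '34'.
Since nothing is captured, `findall` lists the 1 matched substring directly.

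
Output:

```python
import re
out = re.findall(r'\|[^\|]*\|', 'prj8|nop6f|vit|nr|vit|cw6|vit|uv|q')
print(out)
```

['|nop6f|', '|nr|', '|cw6|', '|uv|']

Matches: at [4:11] → '|nop6f|'; at [14:18] → '|nr|'; at [21:26] → '|cw6|'; at [29:33] → '|uv|'.
No capturing groups, so `findall` returns the 4 full match strings.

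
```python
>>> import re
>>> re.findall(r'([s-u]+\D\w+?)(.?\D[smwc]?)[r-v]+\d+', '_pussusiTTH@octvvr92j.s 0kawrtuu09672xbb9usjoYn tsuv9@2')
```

The pattern matches one or more of a character in [s-u], then a non-digit, then one or more of a word character (lazy) (captured); then optionally any character, then a non-digit, then optionally one of [smwc] (captured); then one or more of a character in [r-v]; then one or more of a digit.
Lazy quantifiers expand one character at a time until the remainder of the pattern can match.
Matches: at [2:20] match 'ussusiTTH@octvvr92', groups = ('ussusiTTH', '@oc'); at [22:37] match 's 0kawrtuu09672', groups = ('s 0', 'kaw'); at [41:53] match 'usjoYn tsuv9', groups = ('usjoY', 'n ').
2 groups means each result is a tuple of 2 captured strings — 3 here.

[('ussusiTTH', '@oc'), ('s 0', 'kaw'), ('usjoY', 'n ')]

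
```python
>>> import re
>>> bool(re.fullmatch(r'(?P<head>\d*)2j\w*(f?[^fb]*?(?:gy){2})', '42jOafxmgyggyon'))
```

False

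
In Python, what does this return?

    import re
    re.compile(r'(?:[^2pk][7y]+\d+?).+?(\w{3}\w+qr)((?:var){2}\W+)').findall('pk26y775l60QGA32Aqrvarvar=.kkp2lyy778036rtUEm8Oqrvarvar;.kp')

The pattern matches any character except [2pk], then one or more of one of [7y], then one or more of a digit (lazy) (non-capturing group); then one or more of any character (lazy); then exactly 3 of a word character, then one or more of a word character, then the literal 'qr' (captured); then the literal 'var' repeated 2 times, then one or more of a non-word character (captured).
A non-greedy quantifier consumes as few characters as it can — just enough that the remainder of the pattern still matches from where it stops; whatever follows it matches normally.
Matches: at [3:27] match '6y775l60QGA32Aqrvarvar=.', groups = ('60QGA32Aqr', 'varvar=.'); at [31:57] match 'lyy778036rtUEm8Oqrvarvar;.', groups = ('36rtUEm8Oqr', 'varvar;.').
2 groups means each result is a tuple of 2 captured strings — 2 here.

[('60QGA32Aqr', 'varvar=.'), ('36rtUEm8Oqr', 'varvar;.')]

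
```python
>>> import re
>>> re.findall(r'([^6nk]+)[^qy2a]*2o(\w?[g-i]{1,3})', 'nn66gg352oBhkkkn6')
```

[('gg35', 'Bh')]

This matches one or more of any character except [6nk] (captured); then zero or more of any character except [qy2a], then the literal '2o'; then optionally a word character, then 1 to 3 of a character in [g-i] (captured).
Scanning left to right: at [4:12] match 'gg352oBh', groups = ('gg35', 'Bh').
2 groups means the one result is a tuple of 2 captured strings — 1 here.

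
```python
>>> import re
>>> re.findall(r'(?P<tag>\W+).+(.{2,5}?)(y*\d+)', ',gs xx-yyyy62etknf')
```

[(',', 'y6', '2')]

The pattern matches one or more of a non-word character (captured as 'tag'); then one or more of any character; then 2 to 5 of any character (lazy) (captured); then zero or more of the literal 'y', then one or more of a digit (captured).
Walking the string: at [0:13] match ',gs xx-yyyy62', groups = (',', 'y6', '2').
3 groups means the one result is a tuple of 3 captured strings — 1 here.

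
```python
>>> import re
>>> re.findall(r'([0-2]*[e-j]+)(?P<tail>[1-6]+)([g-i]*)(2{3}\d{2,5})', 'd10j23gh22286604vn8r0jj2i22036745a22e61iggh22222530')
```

This matches zero or more of a character in [0-2], then one or more of a character in [e-j] (captured); then one or more of a character in [1-6] (captured as 'tail'); then zero or more of a character in [g-i] (captured); then exactly 3 of a literal '2', then 2 to 5 of a digit (captured).
Scanning left to right: at [1:16] match '10j23gh22286604', groups = ('10j', '23', 'gh', '22286604'); at [34:51] match '22e61iggh22222530', groups = ('22e', '61', 'iggh', '22222530').
Multiple groups make `findall` return tuples — one 4-tuple for each match.

[('10j', '23', 'gh', '22286604'), ('22e', '61', 'iggh', '22222530')]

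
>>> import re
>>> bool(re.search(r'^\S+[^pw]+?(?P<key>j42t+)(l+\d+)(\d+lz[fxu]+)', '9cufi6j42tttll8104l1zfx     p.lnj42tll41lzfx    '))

False

The pattern matches anchored at the start of the string; then one or more of a non-whitespace character, then one or more of any character except [pw] (lazy); then the literal 'j42', then one or more of a literal 't' (captured as 'key'); then one or more of the literal 'l', then one or more of a digit (captured); then one or more of a digit, then the literal 'lz', then one or more of one of [fxu] (captured).
Unlike `match`, `search` isn't anchored — it looks for the pattern anywhere in the string.
Here no position works, so the call returns None, and `bool(None)` is False.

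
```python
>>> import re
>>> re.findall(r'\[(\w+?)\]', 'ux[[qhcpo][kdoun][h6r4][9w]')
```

['qhcpo', 'kdoun', 'h6r4', '9w']

Because there's exactly one group, `findall` drops the full match and keeps group 1 from each hit.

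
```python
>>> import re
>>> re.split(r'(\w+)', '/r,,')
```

This matches one or more of a word character (captured).
Matches to split on: at [1:2] → 'r'.
The group in the pattern means `split` returns the separators' captures alongside the pieces.

['/', 'r', ',,']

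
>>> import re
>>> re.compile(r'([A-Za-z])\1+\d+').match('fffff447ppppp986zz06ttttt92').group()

`match` is anchored at position 0; if the pattern doesn't fit there, it returns None.
The match spans [0:8] → 'fffff447'.

'fffff447'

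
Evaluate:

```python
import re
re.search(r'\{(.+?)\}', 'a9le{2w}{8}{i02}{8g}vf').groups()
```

Lazy quantifiers expand one character at a time until the remainder of the pattern can match.
Unlike `match`, `search` isn't anchored — it looks for the pattern anywhere in the string.
The match spans [4:8] → '{2w}'.
Captured: group 1 = '2w'.

('2w',)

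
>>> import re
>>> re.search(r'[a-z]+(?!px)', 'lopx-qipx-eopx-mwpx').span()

`(?!…)`/`(?<!…)` only lets a position through if the neighbouring text does NOT match; no characters are consumed.
`search` walks the string left to right and returns the first match it finds.
The match spans [0:4] → 'lopx'.

(0, 4)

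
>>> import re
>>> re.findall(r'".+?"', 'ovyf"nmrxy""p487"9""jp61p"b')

['"nmrxy"', '"p487"', '""jp61p"']

A non-greedy quantifier consumes as few characters as it can — just enough that the remainder of the pattern still matches from where it stops; whatever follows it matches normally.
Since nothing is captured, `findall` lists the 3 matched substrings directly.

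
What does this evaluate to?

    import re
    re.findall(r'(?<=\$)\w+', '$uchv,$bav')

Because the assertion is zero-width, the text it checks is not consumed and won't appear in the result.
Scanning left to right: at [1:5] → 'uchv'; at [7:10] → 'bav'.
`findall` yields the raw match text (2 of them) because the pattern has no groups.

['uchv', 'bav']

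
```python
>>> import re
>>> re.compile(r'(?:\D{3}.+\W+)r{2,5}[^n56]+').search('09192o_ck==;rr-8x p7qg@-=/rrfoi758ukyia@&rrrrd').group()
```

'o_ck==;rr-8x p7qg@-=/rrfoi758ukyia@&rrrrd'

The match spans [5:46] → 'o_ck==;rr-8x p7qg@-=/rrfoi758ukyia@&rrrrd'.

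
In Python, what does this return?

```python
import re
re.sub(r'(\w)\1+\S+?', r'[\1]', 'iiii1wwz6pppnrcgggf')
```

'[i][w]6[p]rc[g]'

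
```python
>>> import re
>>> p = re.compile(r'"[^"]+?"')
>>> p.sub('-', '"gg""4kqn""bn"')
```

Matches: at [0:4] → '"gg"'; at [4:10] → '"4kqn"'; at [10:14] → '"bn"'.
`sub` substitutes '-' at each match site.

'---'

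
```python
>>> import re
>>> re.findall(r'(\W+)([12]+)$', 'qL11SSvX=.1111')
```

The pattern matches one or more of a non-word character (captured); then one or more of one of [12] (captured); then anchored at the end.
Walking the string: at [8:14] match '=.1111', groups = ('=.', '1111').
`findall` packs the 2 group values into a tuple for every match.

[('=.', '1111')]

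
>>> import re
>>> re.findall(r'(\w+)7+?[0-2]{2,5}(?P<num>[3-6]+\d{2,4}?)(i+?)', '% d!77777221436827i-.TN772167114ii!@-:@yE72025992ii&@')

[('7777', '436827', 'i'), ('TN7', '67114', 'i'), ('yE', '5992', 'i')]

Lazy quantifiers expand one character at a time until the remainder of the pattern can match.
`findall` packs the 3 group values into a tuple for every match.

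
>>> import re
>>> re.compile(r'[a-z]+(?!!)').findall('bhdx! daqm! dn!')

Because the assertion is negative and zero-width, positions next to the forbidden text are skipped.
No capturing groups, so `findall` returns the 3 full match strings.

['bhd', 'daq', 'd']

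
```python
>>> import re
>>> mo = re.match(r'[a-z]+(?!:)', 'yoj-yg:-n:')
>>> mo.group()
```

'yoj'

`re.match` won't scan ahead — the pattern has to work from the very first character.
The match spans [0:3] → 'yoj'.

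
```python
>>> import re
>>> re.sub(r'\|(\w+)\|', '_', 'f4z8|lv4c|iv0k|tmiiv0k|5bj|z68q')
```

'f4z8_iv0k_5bj|z68q'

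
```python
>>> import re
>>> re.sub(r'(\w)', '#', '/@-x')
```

Pattern: a word character (captured).
`sub` substitutes '#' at each match site.

'/@-#'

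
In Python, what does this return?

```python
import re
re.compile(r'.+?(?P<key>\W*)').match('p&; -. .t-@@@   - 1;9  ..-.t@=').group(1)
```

This matches one or more of any character (lazy); then zero or more of a non-word character (captured as 'key').
Because the quantifier is non-greedy, it stops expanding at the earliest point where the rest of the pattern can succeed.
`re.match` only tries the pattern at the start of the string.
The match spans [0:8] → 'p&; -. .'.
Captured: group 1 = '&; -. .'.

'&; -. .'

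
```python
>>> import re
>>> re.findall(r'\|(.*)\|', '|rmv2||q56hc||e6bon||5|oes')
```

['rmv2||q56hc||e6bon||5']

With a single group, `findall` returns only what that group captured — 1 item.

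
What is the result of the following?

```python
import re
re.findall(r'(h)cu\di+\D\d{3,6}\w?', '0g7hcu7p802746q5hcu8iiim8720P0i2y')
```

The pattern matches a literal 'h' (captured); then the literal 'cu', then a digit, then one or more of the literal 'i'; then a non-digit, then 3 to 6 of a digit, then optionally a word character.
Matches: at [16:29] match 'hcu8iiim8720P', group 1 = 'h'.
`findall` collects group 1 from the one match (1 total).

['h']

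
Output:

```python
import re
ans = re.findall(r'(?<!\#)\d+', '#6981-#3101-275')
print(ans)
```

A negative assertion filters positions out without eating any characters.
Since nothing is captured, `findall` lists the 3 matched substrings directly.

['981', '101', '275']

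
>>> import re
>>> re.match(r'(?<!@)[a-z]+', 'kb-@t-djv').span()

With `match`, the pattern is implicitly anchored at the beginning.
The match spans [0:2] → 'kb'.

(0, 2)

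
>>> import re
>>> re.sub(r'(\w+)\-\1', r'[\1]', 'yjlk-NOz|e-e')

'yjlk-NOz|[e]'

`\1` has to match the exact text group 1 already captured.
The replacement refers to a captured group, so each match is rewritten using its own captured text.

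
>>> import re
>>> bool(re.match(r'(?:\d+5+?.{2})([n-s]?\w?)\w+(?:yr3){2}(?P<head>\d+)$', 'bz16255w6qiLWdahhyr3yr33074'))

This matches one or more of a digit, then one or more of a literal '5' (lazy), then exactly 2 of any character (non-capturing group); then optionally a character in [n-s], then optionally a word character (captured); then one or more of a word character, then the literal 'yr3' repeated 2 times; then one or more of a digit (captured as 'head'); then anchored at the end.
`match` is anchored at position 0; if the pattern doesn't fit there, it returns None.
Here the string doesn't start with a match, so the call returns None, and `bool(None)` is False.

False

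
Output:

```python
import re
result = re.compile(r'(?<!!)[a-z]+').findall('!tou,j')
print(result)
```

['ou', 'j']

`(?!…)`/`(?<!…)` only lets a position through if the neighbouring text does NOT match; no characters are consumed.
`findall` yields the raw match text (2 of them) because the pattern has no groups.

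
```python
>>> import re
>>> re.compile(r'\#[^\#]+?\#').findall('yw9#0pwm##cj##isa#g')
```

Matches: at [3:9] → '#0pwm#'; at [9:13] → '#cj#'; at [13:18] → '#isa#'.
Since nothing is captured, `findall` lists the 3 matched substrings directly.

['#0pwm#', '#cj#', '#isa#']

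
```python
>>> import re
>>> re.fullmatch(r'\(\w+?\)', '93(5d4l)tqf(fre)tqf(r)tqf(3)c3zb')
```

None

`fullmatch` succeeds only if the pattern covers the string from start to end.
Here the pattern can't cover the whole string, so the call returns None.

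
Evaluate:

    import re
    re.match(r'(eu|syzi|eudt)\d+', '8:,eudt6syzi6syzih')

`re.match` won't scan ahead — the pattern has to work from the very first character.
Here position 0 doesn't satisfy it, so the call returns None.

None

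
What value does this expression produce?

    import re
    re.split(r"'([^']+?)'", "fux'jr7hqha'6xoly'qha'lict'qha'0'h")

['fux', 'jr7hqha', '6xoly', 'qha', 'lict', 'qha', "0'h"]

Matches to split on: at [3:12] → "'jr7hqha'"; at [17:22] → "'qha'"; at [26:31] → "'qha'".
With a capturing group present, the delimiter's captured portion is kept in the result list.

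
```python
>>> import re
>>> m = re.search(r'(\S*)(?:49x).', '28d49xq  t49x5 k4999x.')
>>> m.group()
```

'28d49xq'

The pattern matches zero or more of a non-whitespace character (captured); then a literal '4', then the literal '9x' (non-capturing group); then any character.
Unlike `match`, `search` isn't anchored — it looks for the pattern anywhere in the string.
The match spans [0:7] → '28d49xq'.
Captured: group 1 = '28d'.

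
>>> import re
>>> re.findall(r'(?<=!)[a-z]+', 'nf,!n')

['n']

The `(?=…)`/`(?<=…)` assertion just peeks at neighbouring text; it doesn't advance the match position.
Scanning left to right: at [4:5] → 'n'.
`findall` yields the raw match text (1 of them) because the pattern has no groups.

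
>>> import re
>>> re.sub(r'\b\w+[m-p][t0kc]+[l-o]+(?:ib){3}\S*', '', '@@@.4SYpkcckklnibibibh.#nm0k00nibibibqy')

This matches a word boundary (`\b`, zero-width); then one or more of a word character; then a character in [m-p], then one or more of one of [t0kc]; then one or more of a character in [l-o], then the literal 'ib' repeated 3 times, then zero or more of a non-whitespace character.
Matches: at [4:39] → '4SYpkcckklnibibibh.#nm0k00nibibibqy'.
Each match is replaced by ''.

'@@@.'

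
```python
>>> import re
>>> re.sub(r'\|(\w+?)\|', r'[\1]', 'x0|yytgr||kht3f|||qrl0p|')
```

'x0[yytgr][kht3f]|[qrl0p]'

Matches: at [2:9] → '|yytgr|'; at [9:16] → '|kht3f|'; at [17:24] → '|qrl0p|'.
Each match is replaced using the text its own group 1 captured.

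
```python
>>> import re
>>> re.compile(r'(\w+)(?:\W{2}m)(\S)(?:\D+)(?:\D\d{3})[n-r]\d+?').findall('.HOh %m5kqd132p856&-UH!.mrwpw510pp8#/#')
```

[('HOh', '5')]

This matches one or more of a word character (captured); then exactly 2 of a non-word character, then a literal 'm' (non-capturing group); then a non-whitespace character (captured); then one or more of a non-digit (non-capturing group); then a non-digit, then exactly 3 of a digit (non-capturing group); then a character in [n-r], then one or more of a digit (lazy).
Matches: at [1:16] match 'HOh %m5kqd132p8', groups = ('HOh', '5').
`findall` packs the 2 group values into a tuple for every match.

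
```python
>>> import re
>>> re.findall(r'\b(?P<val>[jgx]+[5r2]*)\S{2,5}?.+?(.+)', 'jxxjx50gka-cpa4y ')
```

[('jxxjx5', 'a-cpa4y ')]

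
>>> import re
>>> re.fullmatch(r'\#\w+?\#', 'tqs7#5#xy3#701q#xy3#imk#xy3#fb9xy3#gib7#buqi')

`re.fullmatch` requires the pattern to consume the entire string.
Here the string isn't matched end-to-end, so the call returns None.

None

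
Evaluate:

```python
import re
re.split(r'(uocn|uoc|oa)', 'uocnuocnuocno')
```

Branches in `(...|...)` are attempted left-to-right; the first branch that allows the whole pattern to succeed is taken.
Matches to split on: at [0:4] → 'uocn'; at [4:8] → 'uocn'; at [8:12] → 'uocn'.
With a capturing group present, the delimiter's captured portion is kept in the result list.

['', 'uocn', '', 'uocn', '', 'uocn', 'o']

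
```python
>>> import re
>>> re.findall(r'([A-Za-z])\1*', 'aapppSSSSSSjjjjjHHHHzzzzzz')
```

['a', 'p', 'S', 'j', 'H', 'z']

The backreference `\1` re-matches whatever the first group consumed, character for character.
Matches: at [0:2] match 'aa', group 1 = 'a'; at [2:5] match 'ppp', group 1 = 'p'; at [5:11] match 'SSSSSS', group 1 = 'S'; at [11:16] match 'jjjjj', group 1 = 'j'; at [16:20] match 'HHHH', group 1 = 'H'; ….
Because there's exactly one group, `findall` drops the full match and keeps group 1 from each hit.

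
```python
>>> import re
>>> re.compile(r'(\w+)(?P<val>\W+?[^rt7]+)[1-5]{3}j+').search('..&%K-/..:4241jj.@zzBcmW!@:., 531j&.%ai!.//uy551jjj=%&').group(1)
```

The match spans [4:51] → 'K-/..:4241jj.@zzBcmW!@:., 531j&.%ai!.//uy551jjj'.
Captured: group 1 = 'K', group 2 = '-/..:4241jj.@zzBcmW!@:., 531j&.%ai!.//uy'.

'K'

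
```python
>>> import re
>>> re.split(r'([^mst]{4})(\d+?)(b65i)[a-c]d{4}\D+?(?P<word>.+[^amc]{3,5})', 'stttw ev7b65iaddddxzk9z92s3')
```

This matches exactly 4 of any character except [mst] (captured); then one or more of a digit (lazy) (captured); then the literal 'b6', then the literal '5i' (captured); then a character in [a-c], then exactly 4 of the literal 'd', then one or more of a non-digit (lazy); then one or more of any character, then 3 to 5 of any character except [amc] (captured as 'word').
The `?` after the quantifier makes it lazy — it takes as little as possible before letting the rest of the pattern try.
Matches to split on: at [4:27] → 'w ev7b65iaddddxzk9z92s3'.
With a capturing group present, the delimiter's captured portion is kept in the result list.

['sttt', 'w ev', '7', 'b65i', 'zk9z92s3', '']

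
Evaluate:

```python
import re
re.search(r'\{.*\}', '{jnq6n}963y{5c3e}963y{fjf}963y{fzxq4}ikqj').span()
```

Unlike `match`, `search` isn't anchored — it looks for the pattern anywhere in the string.
The match spans [0:37] → '{jnq6n}963y{5c3e}963y{fjf}963y{fzxq4}'.

(0, 37)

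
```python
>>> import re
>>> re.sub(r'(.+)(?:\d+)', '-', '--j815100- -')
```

'-- -'

Every occurrence is swapped for '-'.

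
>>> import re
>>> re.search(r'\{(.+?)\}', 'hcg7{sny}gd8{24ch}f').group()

'{sny}'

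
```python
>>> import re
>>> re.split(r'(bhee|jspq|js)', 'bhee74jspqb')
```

['', 'bhee', '74', 'jspq', 'b']

`|` is ordered: at each position the engine commits to the first alternative that works.
Matches to split on: at [0:4] → 'bhee'; at [6:10] → 'jspq'.
The group in the pattern means `split` returns the separators' captures alongside the pieces.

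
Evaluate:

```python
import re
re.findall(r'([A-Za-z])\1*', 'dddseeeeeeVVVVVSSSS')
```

After group 1 captures some text, `\1` only succeeds where that same text appears again.
`findall` collects group 1 from each match (5 total).

['d', 's', 'e', 'V', 'S']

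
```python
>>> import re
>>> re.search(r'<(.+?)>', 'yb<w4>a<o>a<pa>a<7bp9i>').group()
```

'<w4>'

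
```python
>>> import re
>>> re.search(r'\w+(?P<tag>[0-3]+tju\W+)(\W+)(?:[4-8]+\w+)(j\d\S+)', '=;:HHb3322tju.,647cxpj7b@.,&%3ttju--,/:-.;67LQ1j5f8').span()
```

The pattern matches one or more of a word character; then one or more of a character in [0-3], then the literal 'tju', then one or more of a non-word character (captured as 'tag'); then one or more of a non-word character (captured); then one or more of a character in [4-8], then one or more of a word character (non-capturing group); then the literal 'j', then a digit, then one or more of a non-whitespace character (captured).
`re.search` scans for the first position where the pattern succeeds.
The match spans [3:51] → 'HHb3322tju.,647cxpj7b@.,&%3ttju--,/:-.;67LQ1j5f8'.
Captured: group 1 = '2tju.', group 2 = ',', group 3 = 'j7b@.,&%3ttju--,/:-.;67LQ1j5f8'.

(3, 51)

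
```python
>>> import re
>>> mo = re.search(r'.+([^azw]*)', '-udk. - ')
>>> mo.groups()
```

The pattern matches one or more of any character; then zero or more of any character except [azw] (captured).
`re.search` tries every starting position until one works.
The match spans [0:8] → '-udk. - '.
Captured: group 1 = ''.

('',)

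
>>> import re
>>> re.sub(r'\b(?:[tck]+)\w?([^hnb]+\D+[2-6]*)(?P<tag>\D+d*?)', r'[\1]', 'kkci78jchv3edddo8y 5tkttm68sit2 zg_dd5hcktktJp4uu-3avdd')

'[78jchv3]8y 5tkttm68sit2 zg_dd5hcktktJp4uu-3avdd'

Pattern: a word boundary (`\b`, zero-width); then one or more of one of [tck] (non-capturing group); then optionally a word character; then one or more of any character except [hnb], then one or more of a non-digit, then zero or more of a character in [2-6] (captured); then one or more of a non-digit, then zero or more of a literal 'd' (lazy) (captured as 'tag').
Matches: at [0:16] → 'kkci78jchv3edddo'.
`\1` in the replacement pulls in group 1's text for each match.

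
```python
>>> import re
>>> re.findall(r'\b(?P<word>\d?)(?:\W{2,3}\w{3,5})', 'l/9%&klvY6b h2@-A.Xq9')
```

['9']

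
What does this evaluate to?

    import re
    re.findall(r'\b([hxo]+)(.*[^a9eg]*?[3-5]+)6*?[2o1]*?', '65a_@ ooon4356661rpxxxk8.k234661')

[('ooo', 'n4356661rpxxxk8.k234')]

The pattern matches a word boundary (`\b`, zero-width); then one or more of one of [hxo] (captured); then zero or more of any character, then zero or more of any character except [a9eg] (lazy), then one or more of a character in [3-5] (captured); then zero or more of a literal '6' (lazy), then zero or more of one of [2o1] (lazy).
Walking the string: at [6:29] match 'ooon4356661rpxxxk8.k234', groups = ('ooo', 'n4356661rpxxxk8.k234').
2 groups means the one result is a tuple of 2 captured strings — 1 here.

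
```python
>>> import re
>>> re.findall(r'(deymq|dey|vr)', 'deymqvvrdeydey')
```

['deymq', 'vr', 'dey', 'dey']

Alternation isn't longest-match — the leftmost alternative that fits at this position is chosen.
Because there's exactly one group, `findall` drops the full match and keeps group 1 from each hit.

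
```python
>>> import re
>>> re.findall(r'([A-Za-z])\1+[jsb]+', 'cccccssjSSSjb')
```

The backreference `\1` re-matches whatever the first group consumed, character for character.
With a single group, `findall` returns only what that group captured — 2 items.

['c', 'S']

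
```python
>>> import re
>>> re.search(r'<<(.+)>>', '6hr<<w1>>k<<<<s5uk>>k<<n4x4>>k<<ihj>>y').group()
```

`search` walks the string left to right and returns the first match it finds.
The match spans [3:37] → '<<w1>>k<<<<s5uk>>k<<n4x4>>k<<ihj>>'.
Captured: group 1 = 'w1>>k<<<<s5uk>>k<<n4x4>>k<<ihj'.

'<<w1>>k<<<<s5uk>>k<<n4x4>>k<<ihj>>'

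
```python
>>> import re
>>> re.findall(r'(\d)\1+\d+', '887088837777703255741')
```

`\1` has to match the exact text group 1 already captured.
Scanning left to right: at [0:21] match '887088837777703255741', group 1 = '8'.
`findall` collects group 1 from the one match (1 total).

['8']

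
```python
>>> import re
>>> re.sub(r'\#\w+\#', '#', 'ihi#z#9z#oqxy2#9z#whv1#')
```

'ihi#9z#9z#'

Matches: at [3:6] → '#z#'; at [8:15] → '#oqxy2#'; at [17:23] → '#whv1#'.
Every occurrence is swapped for '#'.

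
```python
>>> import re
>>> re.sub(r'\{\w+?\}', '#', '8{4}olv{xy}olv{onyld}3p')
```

`sub` substitutes '#' at each match site.

'8#olv#olv#3p'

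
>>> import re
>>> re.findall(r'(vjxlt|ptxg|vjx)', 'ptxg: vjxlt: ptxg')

Branches in `(...|...)` are attempted left-to-right; the first branch that allows the whole pattern to succeed is taken.
Because there's exactly one group, `findall` drops the full match and keeps group 1 from each hit.

['ptxg', 'vjxlt', 'ptxg']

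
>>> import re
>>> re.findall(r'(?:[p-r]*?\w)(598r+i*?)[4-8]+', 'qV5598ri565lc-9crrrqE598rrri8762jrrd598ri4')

Pattern: zero or more of a character in [p-r] (lazy), then a word character (non-capturing group); then the literal '598', then one or more of the literal 'r', then zero or more of a literal 'i' (lazy) (captured); then one or more of a character in [4-8].
Matches: at [2:11] match '5598ri565', group 1 = '598ri'; at [16:31] match 'rrrqE598rrri876', group 1 = '598rrri'; at [33:42] match 'rrd598ri4', group 1 = '598ri'.
`findall` collects group 1 from each match (3 total).

['598ri', '598rrri', '598ri']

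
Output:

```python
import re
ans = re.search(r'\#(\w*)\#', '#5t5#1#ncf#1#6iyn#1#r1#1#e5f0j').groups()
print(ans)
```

('5t5',)

The match spans [0:5] → '#5t5#'.
Captured: group 1 = '5t5'.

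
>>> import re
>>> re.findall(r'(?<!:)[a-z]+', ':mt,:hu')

['t', 'u']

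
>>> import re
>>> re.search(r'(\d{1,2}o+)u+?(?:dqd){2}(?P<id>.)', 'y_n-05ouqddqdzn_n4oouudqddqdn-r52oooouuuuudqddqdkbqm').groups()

('4oo', 'n')

The pattern matches 1 to 2 of a digit, then one or more of the literal 'o' (captured); then one or more of the literal 'u' (lazy), then the literal 'dqd' repeated 2 times; then any character (captured as 'id').
`re.search` tries every starting position until one works.
The match spans [17:29] → '4oouudqddqdn'.
Captured: group 1 = '4oo', group 2 = 'n'.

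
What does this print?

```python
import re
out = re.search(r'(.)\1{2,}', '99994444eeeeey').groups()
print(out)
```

('9',)

The match spans [0:4] → '9999'.
Captured: group 1 = '9'.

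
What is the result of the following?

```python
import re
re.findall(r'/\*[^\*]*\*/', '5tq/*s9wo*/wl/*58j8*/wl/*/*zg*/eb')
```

No capturing groups, so `findall` returns the 3 full match strings.

['/*s9wo*/', '/*58j8*/', '/*zg*/']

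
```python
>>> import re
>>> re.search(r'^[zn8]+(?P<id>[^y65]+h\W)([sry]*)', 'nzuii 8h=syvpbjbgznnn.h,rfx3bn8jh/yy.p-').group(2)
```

This matches anchored at the start of the string; then one or more of one of [zn8]; then one or more of any character except [y65], then a literal 'h', then a non-word character (captured as 'id'); then zero or more of one of [sry] (captured).
`re.search` tries every starting position until one works.
The match spans [0:11] → 'nzuii 8h=sy'.
Captured: group 1 = 'uii 8h=', group 2 = 'sy'.

'sy'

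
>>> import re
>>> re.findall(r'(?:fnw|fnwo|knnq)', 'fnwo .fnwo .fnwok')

`|` is ordered: at each position the engine commits to the first alternative that works.
Matches: at [0:3] → 'fnw'; at [6:9] → 'fnw'; at [12:15] → 'fnw'.
Since nothing is captured, `findall` lists the 3 matched substrings directly.

['fnw', 'fnw', 'fnw']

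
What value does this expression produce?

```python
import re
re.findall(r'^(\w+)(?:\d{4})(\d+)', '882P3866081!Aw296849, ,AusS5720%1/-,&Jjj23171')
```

This matches anchored at the start of the string; then one or more of a word character (captured); then exactly 4 of a digit (non-capturing group); then one or more of a digit (captured).
Multiple groups make `findall` return tuples — one 2-tuple for the one match.

[('882P38', '1')]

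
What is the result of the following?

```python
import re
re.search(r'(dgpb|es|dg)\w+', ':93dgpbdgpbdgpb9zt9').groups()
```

('dgpb',)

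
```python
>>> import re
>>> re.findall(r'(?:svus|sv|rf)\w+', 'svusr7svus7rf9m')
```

['svusr7svus7rf9m']

Walking the string: at [0:15] → 'svusr7svus7rf9m'.
`findall` yields the raw match text (1 of them) because the pattern has no groups.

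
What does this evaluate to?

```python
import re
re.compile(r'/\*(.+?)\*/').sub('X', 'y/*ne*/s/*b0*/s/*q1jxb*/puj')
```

Matches: at [1:7] → '/*ne*/'; at [8:14] → '/*b0*/'; at [15:24] → '/*q1jxb*/'.
Each match is replaced by 'X'.

'yXsXsXpuj'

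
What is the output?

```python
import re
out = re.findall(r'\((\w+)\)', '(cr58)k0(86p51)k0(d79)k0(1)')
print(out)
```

['cr58', '86p51', 'd79', '1']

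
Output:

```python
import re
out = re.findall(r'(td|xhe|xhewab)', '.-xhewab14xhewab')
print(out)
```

Alternation tries branches left to right and keeps the first one that lets the overall match succeed at that position.
Walking the string: at [2:5] match 'xhe', group 1 = 'xhe'; at [10:13] match 'xhe', group 1 = 'xhe'.
`findall` collects group 1 from each match (2 total).

['xhe', 'xhe']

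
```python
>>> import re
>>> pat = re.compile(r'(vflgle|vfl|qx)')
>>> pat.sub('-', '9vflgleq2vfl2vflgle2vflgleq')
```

'9-q2-2-2-q'

Alternation isn't longest-match — the leftmost alternative that fits at this position is chosen.
Every occurrence is swapped for '-'.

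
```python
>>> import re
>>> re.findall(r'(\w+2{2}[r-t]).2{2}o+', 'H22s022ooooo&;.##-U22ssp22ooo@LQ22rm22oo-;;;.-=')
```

The pattern matches one or more of a word character, then exactly 2 of the literal '2', then a character in [r-t] (captured); then any character, then exactly 2 of a literal '2', then one or more of the literal 'o'.
Walking the string: at [0:12] match 'H22s022ooooo', group 1 = 'H22s'; at [30:40] match 'LQ22rm22oo', group 1 = 'LQ22r'.
With a single group, `findall` returns only what that group captured — 2 items.

['H22s', 'LQ22r']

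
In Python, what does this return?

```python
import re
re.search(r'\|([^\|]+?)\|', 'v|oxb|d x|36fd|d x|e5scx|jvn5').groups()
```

('oxb',)

The match spans [1:6] → '|oxb|'.
Captured: group 1 = 'oxb'.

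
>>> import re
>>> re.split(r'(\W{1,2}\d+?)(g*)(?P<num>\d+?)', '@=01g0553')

['', '@=0', '', '1', 'g0553']

Because the quantifier is non-greedy, it stops expanding at the earliest point where the rest of the pattern can succeed.
Because the pattern has a capturing group, `split` also inserts each captured text between the pieces.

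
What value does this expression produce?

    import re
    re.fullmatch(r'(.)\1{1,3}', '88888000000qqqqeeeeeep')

None

`\1` is not a pattern — it's the concrete string captured by group 1, re-applied verbatim.
`re.fullmatch` is like wrapping the pattern in `^…$` (in single-line mode).
Here the string isn't matched end-to-end, so the call returns None.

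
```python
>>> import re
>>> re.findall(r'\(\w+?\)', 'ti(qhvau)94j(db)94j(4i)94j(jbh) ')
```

['(qhvau)', '(db)', '(4i)', '(jbh)']

Since nothing is captured, `findall` lists the 4 matched substrings directly.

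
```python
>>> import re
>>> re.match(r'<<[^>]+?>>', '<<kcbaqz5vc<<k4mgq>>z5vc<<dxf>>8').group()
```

'<<kcbaqz5vc<<k4mgq>>'

With `match`, the pattern is implicitly anchored at the beginning.
The match spans [0:20] → '<<kcbaqz5vc<<k4mgq>>'.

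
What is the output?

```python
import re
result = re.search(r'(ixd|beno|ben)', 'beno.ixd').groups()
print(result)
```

('beno',)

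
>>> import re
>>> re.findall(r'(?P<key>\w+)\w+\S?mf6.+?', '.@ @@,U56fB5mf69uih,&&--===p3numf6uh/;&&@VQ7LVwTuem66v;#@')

['U56fB', 'p3n']

This matches one or more of a word character (captured as 'key'); then one or more of a word character, then optionally a non-whitespace character, then the literal 'mf6'; then one or more of any character (lazy).
Because there's exactly one group, `findall` drops the full match and keeps group 1 from each hit.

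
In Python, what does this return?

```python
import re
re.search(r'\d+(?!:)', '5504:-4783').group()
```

'550'

Because the assertion is negative and zero-width, positions next to the forbidden text are skipped.
Unlike `match`, `search` isn't anchored — it looks for the pattern anywhere in the string.
The match spans [0:3] → '550'.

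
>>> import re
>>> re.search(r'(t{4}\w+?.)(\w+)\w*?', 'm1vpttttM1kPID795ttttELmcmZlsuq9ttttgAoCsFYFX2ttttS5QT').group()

Pattern: exactly 4 of the literal 't', then one or more of a word character (lazy), then any character (captured); then one or more of a word character (captured); then zero or more of a word character (lazy).
The match spans [4:54] → 'ttttM1kPID795ttttELmcmZlsuq9ttttgAoCsFYFX2ttttS5QT'.

'ttttM1kPID795ttttELmcmZlsuq9ttttgAoCsFYFX2ttttS5QT'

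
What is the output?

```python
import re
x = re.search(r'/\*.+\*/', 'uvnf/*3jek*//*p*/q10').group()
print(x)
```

`re.search` tries every starting position until one works.
The match spans [4:17] → '/*3jek*//*p*/'.

/*3jek*//*p*/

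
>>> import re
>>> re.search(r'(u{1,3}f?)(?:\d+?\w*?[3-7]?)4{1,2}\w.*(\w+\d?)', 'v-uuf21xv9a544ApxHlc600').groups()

The pattern matches 1 to 3 of the literal 'u', then optionally a literal 'f' (captured); then one or more of a digit (lazy), then zero or more of a word character (lazy), then optionally a character in [3-7] (non-capturing group); then 1 to 2 of the literal '4', then a word character, then zero or more of any character; then one or more of a word character, then optionally a digit (captured).
`re.search` tries every starting position until one works.
The match spans [2:23] → 'uuf21xv9a544ApxHlc600'.
Captured: group 1 = 'uuf', group 2 = '0'.

('uuf', '0')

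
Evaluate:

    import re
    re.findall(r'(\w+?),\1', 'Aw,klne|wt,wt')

A backreference is literal: `\1` must see the identical characters the first group matched.
Matches: at [8:13] match 'wt,wt', group 1 = 'wt'.
Because there's exactly one group, `findall` drops the full match and keeps group 1 from the one hit.

['wt']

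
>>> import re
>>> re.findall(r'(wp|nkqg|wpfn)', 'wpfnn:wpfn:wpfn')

['wp', 'wp', 'wp']

`|` is ordered: at each position the engine commits to the first alternative that works.
Walking the string: at [0:2] match 'wp', group 1 = 'wp'; at [6:8] match 'wp', group 1 = 'wp'; at [11:13] match 'wp', group 1 = 'wp'.
With a single group, `findall` returns only what that group captured — 3 items.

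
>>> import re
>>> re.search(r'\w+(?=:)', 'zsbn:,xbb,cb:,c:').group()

Because the assertion is zero-width, the text it checks is not consumed and won't appear in the result.
The match spans [0:4] → 'zsbn'.

'zsbn'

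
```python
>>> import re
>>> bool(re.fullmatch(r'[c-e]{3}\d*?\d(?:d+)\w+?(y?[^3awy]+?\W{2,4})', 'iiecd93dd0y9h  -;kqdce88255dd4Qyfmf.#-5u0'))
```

Pattern: exactly 3 of a character in [c-e], then zero or more of a digit (lazy), then a digit; then one or more of a literal 'd' (non-capturing group); then one or more of a word character (lazy); then optionally the literal 'y', then one or more of any character except [3awy] (lazy), then 2 to 4 of a non-word character (captured).
`re.fullmatch` is like wrapping the pattern in `^…$` (in single-line mode).
Here there's no way to consume every character, so the call returns None, and `bool(None)` is False.

False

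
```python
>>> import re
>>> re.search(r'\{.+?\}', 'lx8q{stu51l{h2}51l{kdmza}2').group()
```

'{stu51l{h2}'

A non-greedy quantifier consumes as few characters as it can — just enough that the remainder of the pattern still matches from where it stops; whatever follows it matches normally.
The match spans [4:15] → '{stu51l{h2}'.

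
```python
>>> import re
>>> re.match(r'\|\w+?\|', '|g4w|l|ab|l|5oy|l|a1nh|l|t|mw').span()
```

(0, 5)

`match` is anchored at position 0; if the pattern doesn't fit there, it returns None.
The match spans [0:5] → '|g4w|'.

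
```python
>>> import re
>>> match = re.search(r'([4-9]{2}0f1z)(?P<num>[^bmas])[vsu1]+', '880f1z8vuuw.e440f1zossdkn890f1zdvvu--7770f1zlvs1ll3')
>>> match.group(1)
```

'880f1z'

Pattern: exactly 2 of a character in [4-9], then a literal '0', then the literal 'f1z' (captured); then any character except [bmas] (captured as 'num'); then one or more of one of [vsu1].
`re.search` scans for the first position where the pattern succeeds.
The match spans [0:10] → '880f1z8vuu'.
Captured: group 1 = '880f1z', group 2 = '8'.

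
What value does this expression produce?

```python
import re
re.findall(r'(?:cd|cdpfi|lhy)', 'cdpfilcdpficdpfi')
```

The regex engine tests alternatives in the order written; an earlier branch that matches wins even if a later one would match more.
Matches: at [0:2] → 'cd'; at [6:8] → 'cd'; at [11:13] → 'cd'.
`findall` yields the raw match text (3 of them) because the pattern has no groups.

['cd', 'cd', 'cd']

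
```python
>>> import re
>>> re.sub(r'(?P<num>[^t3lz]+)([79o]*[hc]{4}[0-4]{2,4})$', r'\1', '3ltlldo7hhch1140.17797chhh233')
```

'3ltlldo7hhch1140.17797'

Pattern: one or more of any character except [t3lz] (captured as 'num'); then zero or more of one of [79o], then exactly 4 of one of [hc], then 2 to 4 of a character in [0-4] (captured); then anchored at the end.
Matches: at [5:29] → 'do7hhch1140.17797chhh233'.
The replacement refers to a captured group, so each match is rewritten using its own captured text.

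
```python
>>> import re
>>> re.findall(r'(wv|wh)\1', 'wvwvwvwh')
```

['wv']

A backreference is literal: `\1` must see the identical characters the first group matched.
One capturing group, so `findall` returns just the captured substring from the one match — 1 in all.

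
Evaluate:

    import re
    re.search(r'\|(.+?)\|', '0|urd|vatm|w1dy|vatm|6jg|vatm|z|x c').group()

Lazy quantifiers expand one character at a time until the remainder of the pattern can match.
`re.search` scans for the first position where the pattern succeeds.
The match spans [1:6] → '|urd|'.
Captured: group 1 = 'urd'.

'|urd|'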